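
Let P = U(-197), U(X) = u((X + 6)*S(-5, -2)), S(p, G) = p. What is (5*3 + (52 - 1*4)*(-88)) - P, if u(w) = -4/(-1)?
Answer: -4213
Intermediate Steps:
u(w) = 4 (u(w) = -4*(-1) = 4)
U(X) = 4
P = 4
(5*3 + (52 - 1*4)*(-88)) - P = (5*3 + (52 - 1*4)*(-88)) - 1*4 = (15 + (52 - 4)*(-88)) - 4 = (15 + 48*(-88)) - 4 = (15 - 4224) - 4 = -4209 - 4 = -4213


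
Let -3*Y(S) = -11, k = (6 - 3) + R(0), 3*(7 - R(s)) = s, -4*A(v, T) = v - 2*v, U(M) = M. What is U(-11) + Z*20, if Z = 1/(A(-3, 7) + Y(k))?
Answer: -29/7 ≈ -4.1429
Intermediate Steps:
A(v, T) = v/4 (A(v, T) = -(v - 2*v)/4 = -(-1)*v/4 = v/4)
R(s) = 7 - s/3
k = 10 (k = (6 - 3) + (7 - 1/3*0) = 3 + (7 + 0) = 3 + 7 = 10)
Y(S) = 11/3 (Y(S) = -1/3*(-11) = 11/3)
Z = 12/35 (Z = 1/((1/4)*(-3) + 11/3) = 1/(-3/4 + 11/3) = 1/(35/12) = 12/35 ≈ 0.34286)
U(-11) + Z*20 = -11 + (12/35)*20 = -11 + 48/7 = -29/7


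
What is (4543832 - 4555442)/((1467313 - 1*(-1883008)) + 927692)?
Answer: -11610/4278013 ≈ -0.0027139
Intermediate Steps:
(4543832 - 4555442)/((1467313 - 1*(-1883008)) + 927692) = -11610/((1467313 + 1883008) + 927692) = -11610/(3350321 + 927692) = -11610/4278013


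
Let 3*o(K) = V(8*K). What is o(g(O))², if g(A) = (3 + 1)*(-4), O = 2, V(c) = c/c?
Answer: ⅑ ≈ 0.11111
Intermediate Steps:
V(c) = 1
g(A) = -16 (g(A) = 4*(-4) = -16)
o(K) = ⅓ (o(K) = (⅓)*1 = ⅓)
o(g(O))² = (⅓)² = ⅑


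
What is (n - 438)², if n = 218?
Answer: 48400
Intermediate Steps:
(n - 438)² = (218 - 438)² = (-220)² = 48400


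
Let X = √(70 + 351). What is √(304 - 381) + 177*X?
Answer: 177*√421 + I*√77 ≈ 3631.7 + 8.775*I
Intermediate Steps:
X = √421 ≈ 20.518
√(304 - 381) + 177*X = √(304 - 381) + 177*√421 = √(-77) + 177*√421 = I*√77 + 177*√421 = 177*√421 + I*√77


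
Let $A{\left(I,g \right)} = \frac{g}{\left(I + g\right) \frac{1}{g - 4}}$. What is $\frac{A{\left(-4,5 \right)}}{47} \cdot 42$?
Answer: $\frac{210}{47} \approx 4.4681$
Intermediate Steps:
$A{\left(I,g \right)} = \frac{g \left(-4 + g\right)}{I + g}$ ($A{\left(I,g \right)} = \frac{g}{\left(I + g\right) \frac{1}{-4 + g}} = \frac{g}{\frac{1}{-4 + g} \left(I + g\right)} = g \frac{-4 + g}{I + g} = \frac{g \left(-4 + g\right)}{I + g}$)
$\frac{A{\left(-4,5 \right)}}{47} \cdot 42 = \frac{5 \frac{1}{-4 + 5} \left(-4 + 5\right)}{47} \cdot 42 = \frac{5 \cdot 1^{-1} \cdot 1}{47} \cdot 42 = \frac{5 \cdot 1 \cdot 1}{47} \cdot 42 = \frac{1}{47} \cdot 5 \cdot 42 = \frac{5}{47} \cdot 42 = \frac{210}{47}$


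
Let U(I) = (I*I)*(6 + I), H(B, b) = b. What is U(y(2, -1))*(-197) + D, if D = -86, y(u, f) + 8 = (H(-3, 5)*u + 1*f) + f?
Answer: -86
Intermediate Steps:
y(u, f) = -8 + 2*f + 5*u (y(u, f) = -8 + ((5*u + 1*f) + f) = -8 + ((5*u + f) + f) = -8 + ((f + 5*u) + f) = -8 + (2*f + 5*u) = -8 + 2*f + 5*u)
U(I) = I²*(6 + I)
U(y(2, -1))*(-197) + D = ((-8 + 2*(-1) + 5*2)²*(6 + (-8 + 2*(-1) + 5*2)))*(-197) - 86 = ((-8 - 2 + 10)²*(6 + (-8 - 2 + 10)))*(-197) - 86 = (0²*(6 + 0))*(-197) - 86 = (0*6)*(-197) - 86 = 0*(-197) - 86 = 0 - 86 = -86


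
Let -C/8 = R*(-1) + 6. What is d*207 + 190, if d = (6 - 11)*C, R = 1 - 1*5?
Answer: 82990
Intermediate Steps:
R = -4 (R = 1 - 5 = -4)
C = -80 (C = -8*(-4*(-1) + 6) = -8*(4 + 6) = -8*10 = -80)
d = 400 (d = (6 - 11)*(-80) = -5*(-80) = 400)
d*207 + 190 = 400*207 + 190 = 82800 + 190 = 82990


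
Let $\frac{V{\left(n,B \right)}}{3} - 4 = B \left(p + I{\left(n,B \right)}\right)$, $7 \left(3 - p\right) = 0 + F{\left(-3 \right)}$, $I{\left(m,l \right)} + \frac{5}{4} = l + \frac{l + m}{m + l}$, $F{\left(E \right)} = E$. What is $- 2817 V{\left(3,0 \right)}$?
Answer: $-33804$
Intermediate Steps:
$I{\left(m,l \right)} = - \frac{1}{4} + l$ ($I{\left(m,l \right)} = - \frac{5}{4} + \left(l + \frac{l + m}{m + l}\right) = - \frac{5}{4} + \left(l + \frac{l + m}{l + m}\right) = - \frac{5}{4} + \left(l + 1\right) = - \frac{5}{4} + \left(1 + l\right) = - \frac{1}{4} + l$)
$p = \frac{24}{7}$ ($p = 3 - \frac{0 - 3}{7} = 3 - - \frac{3}{7} = 3 + \frac{3}{7} = \frac{24}{7} \approx 3.4286$)
$V{\left(n,B \right)} = 12 + 3 B \left(\frac{89}{28} + B\right)$ ($V{\left(n,B \right)} = 12 + 3 B \left(\frac{24}{7} + \left(- \frac{1}{4} + B\right)\right) = 12 + 3 B \left(\frac{89}{28} + B\right)$)
$- 2817 V{\left(3,0 \right)} = - 2817 \left(12 + 3 \cdot 0^{2} + \frac{267}{28} \cdot 0\right) = - 2817 \left(12 + 3 \cdot 0 + 0\right) = - 2817 \left(12 + 0 + 0\right) = \left(-2817\right) 12 = -33804$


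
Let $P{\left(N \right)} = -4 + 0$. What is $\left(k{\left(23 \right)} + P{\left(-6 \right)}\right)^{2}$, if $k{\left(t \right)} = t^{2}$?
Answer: $275625$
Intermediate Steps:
$P{\left(N \right)} = -4$
$\left(k{\left(23 \right)} + P{\left(-6 \right)}\right)^{2} = \left(23^{2} - 4\right)^{2} = \left(529 - 4\right)^{2} = 525^{2} = 275625$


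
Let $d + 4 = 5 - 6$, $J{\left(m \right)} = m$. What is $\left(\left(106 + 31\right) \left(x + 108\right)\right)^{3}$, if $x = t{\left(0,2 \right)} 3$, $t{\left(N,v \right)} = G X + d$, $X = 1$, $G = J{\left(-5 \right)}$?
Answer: $1220240708856$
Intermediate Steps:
$G = -5$
$d = -5$ ($d = -4 + \left(5 - 6\right) = -4 - 1 = -5$)
$t{\left(N,v \right)} = -10$ ($t{\left(N,v \right)} = \left(-5\right) 1 - 5 = -5 - 5 = -10$)
$x = -30$ ($x = \left(-10\right) 3 = -30$)
$\left(\left(106 + 31\right) \left(x + 108\right)\right)^{3} = \left(\left(106 + 31\right) \left(-30 + 108\right)\right)^{3} = \left(137 \cdot 78\right)^{3} = 10686^{3} = 1220240708856$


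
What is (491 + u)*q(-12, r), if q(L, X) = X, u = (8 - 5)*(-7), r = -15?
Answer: -7050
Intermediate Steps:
u = -21 (u = 3*(-7) = -21)
(491 + u)*q(-12, r) = (491 - 21)*(-15) = 470*(-15) = -7050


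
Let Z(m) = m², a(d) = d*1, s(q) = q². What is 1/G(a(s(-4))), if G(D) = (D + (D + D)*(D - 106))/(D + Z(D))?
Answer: -17/179 ≈ -0.094972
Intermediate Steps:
a(d) = d
G(D) = (D + 2*D*(-106 + D))/(D + D²) (G(D) = (D + (D + D)*(D - 106))/(D + D²) = (D + (2*D)*(-106 + D))/(D + D²) = (D + 2*D*(-106 + D))/(D + D²))
1/G(a(s(-4))) = 1/((-211 + 2*(-4)²)/(1 + (-4)²)) = 1/((-211 + 2*16)/(1 + 16)) = 1/((-211 + 32)/17) = 1/((1/17)*(-179)) = 1/(-179/17) = -17/179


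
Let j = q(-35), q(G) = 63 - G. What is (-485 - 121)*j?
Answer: -59388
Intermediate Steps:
j = 98 (j = 63 - 1*(-35) = 63 + 35 = 98)
(-485 - 121)*j = (-485 - 121)*98 = -606*98 = -59388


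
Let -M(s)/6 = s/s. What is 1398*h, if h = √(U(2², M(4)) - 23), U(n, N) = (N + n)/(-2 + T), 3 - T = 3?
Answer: 1398*I*√22 ≈ 6557.2*I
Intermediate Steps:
T = 0 (T = 3 - 1*3 = 3 - 3 = 0)
M(s) = -6 (M(s) = -6*s/s = -6*1 = -6)
U(n, N) = -N/2 - n/2 (U(n, N) = (N + n)/(-2 + 0) = (N + n)/(-2) = (N + n)*(-½) = -N/2 - n/2)
h = I*√22 (h = √((-½*(-6) - ½*2²) - 23) = √((3 - ½*4) - 23) = √((3 - 2) - 23) = √(1 - 23) = √(-22) = I*√22 ≈ 4.6904*I)
1398*h = 1398*(I*√22) = 1398*I*√22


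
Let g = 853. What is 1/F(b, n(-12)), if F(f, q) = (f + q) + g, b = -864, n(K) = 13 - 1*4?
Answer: -½ ≈ -0.50000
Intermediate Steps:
n(K) = 9 (n(K) = 13 - 4 = 9)
F(f, q) = 853 + f + q (F(f, q) = (f + q) + 853 = 853 + f + q)
1/F(b, n(-12)) = 1/(853 - 864 + 9) = 1/(-2) = -½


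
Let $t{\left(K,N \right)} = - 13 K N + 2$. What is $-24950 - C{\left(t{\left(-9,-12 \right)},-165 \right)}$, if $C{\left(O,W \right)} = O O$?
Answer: $-1990554$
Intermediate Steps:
$t{\left(K,N \right)} = 2 - 13 K N$ ($t{\left(K,N \right)} = - 13 K N + 2 = 2 - 13 K N$)
$C{\left(O,W \right)} = O^{2}$
$-24950 - C{\left(t{\left(-9,-12 \right)},-165 \right)} = -24950 - \left(2 - \left(-117\right) \left(-12\right)\right)^{2} = -24950 - \left(2 - 1404\right)^{2} = -24950 - \left(-1402\right)^{2} = -24950 - 1965604 = -1990554$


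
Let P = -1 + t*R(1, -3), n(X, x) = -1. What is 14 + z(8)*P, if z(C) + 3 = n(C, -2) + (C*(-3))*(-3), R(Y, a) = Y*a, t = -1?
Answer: 150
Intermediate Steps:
z(C) = -4 + 9*C (z(C) = -3 + (-1 + (C*(-3))*(-3)) = -3 + (-1 - 3*C*(-3)) = -3 + (-1 + 9*C) = -4 + 9*C)
P = 2 (P = -1 - (-3) = -1 - 1*(-3) = -1 + 3 = 2)
14 + z(8)*P = 14 + (-4 + 9*8)*2 = 14 + (-4 + 72)*2 = 14 + 68*2 = 14 + 136 = 150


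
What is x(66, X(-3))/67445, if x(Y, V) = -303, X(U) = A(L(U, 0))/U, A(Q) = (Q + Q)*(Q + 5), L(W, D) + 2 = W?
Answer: -303/67445 ≈ -0.0044926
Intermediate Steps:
L(W, D) = -2 + W
A(Q) = 2*Q*(5 + Q) (A(Q) = (2*Q)*(5 + Q) = 2*Q*(5 + Q))
X(U) = 2*(-2 + U)*(3 + U)/U (X(U) = (2*(-2 + U)*(5 + (-2 + U)))/U = (2*(-2 + U)*(3 + U))/U = 2*(-2 + U)*(3 + U)/U)
x(66, X(-3))/67445 = -303/67445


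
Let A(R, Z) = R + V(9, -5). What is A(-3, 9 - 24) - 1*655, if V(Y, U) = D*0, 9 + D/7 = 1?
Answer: -658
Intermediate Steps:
D = -56 (D = -63 + 7*1 = -63 + 7 = -56)
V(Y, U) = 0 (V(Y, U) = -56*0 = 0)
A(R, Z) = R (A(R, Z) = R + 0 = R)
A(-3, 9 - 24) - 1*655 = -3 - 1*655 = -3 - 655 = -658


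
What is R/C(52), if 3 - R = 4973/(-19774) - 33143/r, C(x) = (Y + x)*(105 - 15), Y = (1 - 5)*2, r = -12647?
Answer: 14342653/90029440080 ≈ 0.00015931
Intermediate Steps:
Y = -8 (Y = -4*2 = -8)
C(x) = -720 + 90*x (C(x) = (-8 + x)*(105 - 15) = (-8 + x)*90 = -720 + 90*x)
R = 157769183/250081778 (R = 3 - (4973/(-19774) - 33143/(-12647)) = 3 - (4973*(-1/19774) - 33143*(-1/12647)) = 3 - (-4973/19774 + 33143/12647) = 3 - 1*592476151/250081778 = 3 - 592476151/250081778 = 157769183/250081778 ≈ 0.63087)
R/C(52) = 157769183/(250081778*(-720 + 90*52)) = 157769183/(250081778*(-720 + 4680)) = (157769183/250081778)/3960 = (157769183/250081778)*(1/3960) = 14342653/90029440080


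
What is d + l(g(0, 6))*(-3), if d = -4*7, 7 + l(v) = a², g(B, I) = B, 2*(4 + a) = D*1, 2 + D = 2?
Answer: -55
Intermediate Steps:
D = 0 (D = -2 + 2 = 0)
a = -4 (a = -4 + (0*1)/2 = -4 + (½)*0 = -4 + 0 = -4)
l(v) = 9 (l(v) = -7 + (-4)² = -7 + 16 = 9)
d = -28
d + l(g(0, 6))*(-3) = -28 + 9*(-3) = -28 - 27 = -55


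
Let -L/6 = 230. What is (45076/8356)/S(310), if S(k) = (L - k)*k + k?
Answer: -11269/1093779510 ≈ -1.0303e-5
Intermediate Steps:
L = -1380 (L = -6*230 = -1380)
S(k) = k + k*(-1380 - k) (S(k) = (-1380 - k)*k + k = k*(-1380 - k) + k = k + k*(-1380 - k))
(45076/8356)/S(310) = (45076/8356)/((-1*310*(1379 + 310))) = (45076*(1/8356))/((-1*310*1689)) = (11269/2089)/(-523590) = (11269/2089)*(-1/523590) = -11269/1093779510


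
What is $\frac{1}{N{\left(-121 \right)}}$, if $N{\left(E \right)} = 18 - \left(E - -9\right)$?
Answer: $\frac{1}{130} \approx 0.0076923$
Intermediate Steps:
$N{\left(E \right)} = 9 - E$ ($N{\left(E \right)} = 18 - \left(E + 9\right) = 18 - \left(9 + E\right) = 9 - E$)
$\frac{1}{N{\left(-121 \right)}} = \frac{1}{9 - -121} = \frac{1}{9 + 121} = \frac{1}{130}$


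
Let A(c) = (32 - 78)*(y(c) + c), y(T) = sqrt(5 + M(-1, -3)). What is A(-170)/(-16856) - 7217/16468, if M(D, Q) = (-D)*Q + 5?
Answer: -31303689/34698076 + 23*sqrt(7)/8428 ≈ -0.89495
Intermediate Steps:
M(D, Q) = 5 - D*Q (M(D, Q) = -D*Q + 5 = 5 - D*Q)
y(T) = sqrt(7) (y(T) = sqrt(5 + (5 - 1*(-1)*(-3))) = sqrt(5 + (5 - 3)) = sqrt(5 + 2) = sqrt(7))
A(c) = -46*c - 46*sqrt(7) (A(c) = (32 - 78)*(sqrt(7) + c) = -46*(c + sqrt(7)) = -46*c - 46*sqrt(7))
A(-170)/(-16856) - 7217/16468 = (-46*(-170) - 46*sqrt(7))/(-16856) - 7217/16468 = (7820 - 46*sqrt(7))*(-1/16856) - 7217*1/16468 = (-1955/4214 + 23*sqrt(7)/8428) - 7217/16468 = -31303689/34698076 + 23*sqrt(7)/8428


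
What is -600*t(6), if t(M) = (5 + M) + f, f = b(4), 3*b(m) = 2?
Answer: -7000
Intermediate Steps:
b(m) = ⅔ (b(m) = (⅓)*2 = ⅔)
f = ⅔ ≈ 0.66667
t(M) = 17/3 + M (t(M) = (5 + M) + ⅔ = 17/3 + M)
-600*t(6) = -600*(17/3 + 6) = -600*35/3 = -7000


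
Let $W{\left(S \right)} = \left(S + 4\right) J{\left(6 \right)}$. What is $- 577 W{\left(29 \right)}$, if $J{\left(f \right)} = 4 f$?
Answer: $-456984$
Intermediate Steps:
$W{\left(S \right)} = 96 + 24 S$ ($W{\left(S \right)} = \left(S + 4\right) 4 \cdot 6 = \left(4 + S\right) 24 = 96 + 24 S$)
$- 577 W{\left(29 \right)} = - 577 \left(96 + 24 \cdot 29\right) = - 577 \left(96 + 696\right) = \left(-577\right) 792 = -456984$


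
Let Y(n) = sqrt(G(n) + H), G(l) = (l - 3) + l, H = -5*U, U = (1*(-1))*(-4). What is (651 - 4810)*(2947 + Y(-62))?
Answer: -12256573 - 29113*I*sqrt(3) ≈ -1.2257e+7 - 50425.0*I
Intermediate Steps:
U = 4 (U = -1*(-4) = 4)
H = -20 (H = -5*4 = -20)
G(l) = -3 + 2*l (G(l) = (-3 + l) + l = -3 + 2*l)
Y(n) = sqrt(-23 + 2*n) (Y(n) = sqrt((-3 + 2*n) - 20) = sqrt(-23 + 2*n))
(651 - 4810)*(2947 + Y(-62)) = (651 - 4810)*(2947 + sqrt(-23 + 2*(-62))) = -4159*(2947 + sqrt(-23 - 124)) = -4159*(2947 + sqrt(-147)) = -4159*(2947 + 7*I*sqrt(3)) = -12256573 - 29113*I*sqrt(3)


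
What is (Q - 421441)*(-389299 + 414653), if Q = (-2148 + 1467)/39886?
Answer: -30442179093077/2849 ≈ -1.0685e+10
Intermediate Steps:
Q = -681/39886 (Q = -681*1/39886 = -681/39886 ≈ -0.017074)
(Q - 421441)*(-389299 + 414653) = (-681/39886 - 421441)*(-389299 + 414653) = -16809596407/39886*25354 = -30442179093077/2849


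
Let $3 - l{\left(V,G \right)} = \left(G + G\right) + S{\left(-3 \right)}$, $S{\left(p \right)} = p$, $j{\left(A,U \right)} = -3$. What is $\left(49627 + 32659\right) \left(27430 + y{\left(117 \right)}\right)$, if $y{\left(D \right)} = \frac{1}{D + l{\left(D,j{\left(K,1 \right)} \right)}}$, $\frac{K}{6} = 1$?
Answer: $\frac{291166624706}{129} \approx 2.2571 \cdot 10^{9}$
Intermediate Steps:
$K = 6$ ($K = 6 \cdot 1 = 6$)
$l{\left(V,G \right)} = 6 - 2 G$ ($l{\left(V,G \right)} = 3 - \left(\left(G + G\right) - 3\right) = 3 - \left(2 G - 3\right) = 3 - \left(-3 + 2 G\right) = 6 - 2 G$)
$y{\left(D \right)} = \frac{1}{12 + D}$ ($y{\left(D \right)} = \frac{1}{D + \left(6 - -6\right)} = \frac{1}{D + \left(6 + 6\right)} = \frac{1}{D + 12} = \frac{1}{12 + D}$)
$\left(49627 + 32659\right) \left(27430 + y{\left(117 \right)}\right) = \left(49627 + 32659\right) \left(27430 + \frac{1}{12 + 117}\right) = 82286 \left(27430 + \frac{1}{129}\right) = 82286 \cdot \frac{3538471}{129} = \frac{291166624706}{129}$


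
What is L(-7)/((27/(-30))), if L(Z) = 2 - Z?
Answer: -10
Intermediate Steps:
L(-7)/((27/(-30))) = (2 - 1*(-7))/((27/(-30))) = (2 + 7)/((27*(-1/30))) = 9/(-9/10) = 9*(-10/9) = -10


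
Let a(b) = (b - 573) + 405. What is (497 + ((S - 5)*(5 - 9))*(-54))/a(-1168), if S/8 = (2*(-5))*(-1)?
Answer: -16697/1336 ≈ -12.498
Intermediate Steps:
S = 80 (S = 8*((2*(-5))*(-1)) = 8*(-10*(-1)) = 8*10 = 80)
a(b) = -168 + b (a(b) = (-573 + b) + 405 = -168 + b)
(497 + ((S - 5)*(5 - 9))*(-54))/a(-1168) = (497 + ((80 - 5)*(5 - 9))*(-54))/(-168 - 1168) = (497 + (75*(-4))*(-54))/(-1336) = (497 - 300*(-54))*(-1/1336) = (497 + 16200)*(-1/1336) = 16697*(-1/1336) = -16697/1336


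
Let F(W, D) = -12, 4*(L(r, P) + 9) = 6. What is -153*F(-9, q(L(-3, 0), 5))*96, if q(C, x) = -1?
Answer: 176256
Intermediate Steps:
L(r, P) = -15/2 (L(r, P) = -9 + (¼)*6 = -9 + 3/2 = -15/2)
-153*F(-9, q(L(-3, 0), 5))*96 = -153*(-12)*96 = 1836*96 = 176256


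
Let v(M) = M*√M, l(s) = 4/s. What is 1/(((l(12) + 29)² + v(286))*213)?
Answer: -24/134585825 + 351*√286/5921776300 ≈ 8.2407e-7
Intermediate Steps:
v(M) = M^(3/2)
1/(((l(12) + 29)² + v(286))*213) = 1/(((4/12 + 29)² + 286^(3/2))*213) = (1/213)/((4*(1/12) + 29)² + 286*√286) = (1/213)/((⅓ + 29)² + 286*√286) = (1/213)/((88/3)² + 286*√286) = (1/213)/(7744/9 + 286*√286) = 1/(213*(7744/9 + 286*√286))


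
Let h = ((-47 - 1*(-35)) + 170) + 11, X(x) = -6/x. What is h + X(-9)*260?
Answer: 1027/3 ≈ 342.33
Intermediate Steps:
h = 169 (h = ((-47 + 35) + 170) + 11 = (-12 + 170) + 11 = 158 + 11 = 169)
h + X(-9)*260 = 169 - 6/(-9)*260 = 169 - 6*(-1/9)*260 = 169 + (2/3)*260 = 169 + 520/3 = 1027/3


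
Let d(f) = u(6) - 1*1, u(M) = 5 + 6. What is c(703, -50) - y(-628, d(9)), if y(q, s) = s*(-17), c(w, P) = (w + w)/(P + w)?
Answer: 112416/653 ≈ 172.15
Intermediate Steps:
c(w, P) = 2*w/(P + w) (c(w, P) = (2*w)/(P + w) = 2*w/(P + w))
u(M) = 11
d(f) = 10 (d(f) = 11 - 1*1 = 11 - 1 = 10)
y(q, s) = -17*s
c(703, -50) - y(-628, d(9)) = 2*703/(-50 + 703) - (-17)*10 = 2*703/653 - 1*(-170) = 2*703*(1/653) + 170 = 1406/653 + 170 = 112416/653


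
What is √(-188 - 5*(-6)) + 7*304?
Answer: 2128 + I*√158 ≈ 2128.0 + 12.57*I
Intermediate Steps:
√(-188 - 5*(-6)) + 7*304 = √(-188 + 30) + 2128 = √(-158) + 2128 = I*√158 + 2128 = 2128 + I*√158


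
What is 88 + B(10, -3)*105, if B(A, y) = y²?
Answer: 1033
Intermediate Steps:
88 + B(10, -3)*105 = 88 + (-3)²*105 = 88 + 9*105 = 88 + 945 = 1033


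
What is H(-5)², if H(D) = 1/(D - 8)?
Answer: 1/169 ≈ 0.0059172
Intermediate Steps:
H(D) = 1/(-8 + D)
H(-5)² = (1/(-8 - 5))² = (1/(-13))² = (-1/13)² = 1/169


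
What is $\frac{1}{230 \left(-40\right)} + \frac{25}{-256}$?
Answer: $- \frac{14391}{147200} \approx -0.097765$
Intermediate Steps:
$\frac{1}{230 \left(-40\right)} + \frac{25}{-256} = \frac{1}{230} \left(- \frac{1}{40}\right) + 25 \left(- \frac{1}{256}\right) = - \frac{1}{9200} - \frac{25}{256} = - \frac{14391}{147200}$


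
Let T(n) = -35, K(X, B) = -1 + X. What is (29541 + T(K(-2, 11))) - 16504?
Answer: 13002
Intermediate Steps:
(29541 + T(K(-2, 11))) - 16504 = (29541 - 35) - 16504 = 29506 - 16504 = 13002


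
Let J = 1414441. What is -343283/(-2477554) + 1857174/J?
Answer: 5086802422199/3504353957314 ≈ 1.4516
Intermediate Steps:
-343283/(-2477554) + 1857174/J = -343283/(-2477554) + 1857174/1414441 = -343283*(-1/2477554) + 1857174*(1/1414441) = 343283/2477554 + 1857174/1414441 = 5086802422199/3504353957314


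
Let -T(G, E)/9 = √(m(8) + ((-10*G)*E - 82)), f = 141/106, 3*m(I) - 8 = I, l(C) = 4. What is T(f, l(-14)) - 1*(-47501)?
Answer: 47501 - 15*I*√131334/53 ≈ 47501.0 - 102.57*I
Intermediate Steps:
m(I) = 8/3 + I/3
f = 141/106 (f = 141*(1/106) = 141/106 ≈ 1.3302)
T(G, E) = -9*√(-230/3 - 10*E*G) (T(G, E) = -9*√((8/3 + (⅓)*8) + ((-10*G)*E - 82)) = -9*√((8/3 + 8/3) + (-10*E*G - 82)) = -9*√(16/3 + (-82 - 10*E*G)) = -9*√(-230/3 - 10*E*G))
T(f, l(-14)) - 1*(-47501) = -3*√(-690 - 90*4*141/106) - 1*(-47501) = -3*√(-690 - 25380/53) + 47501 = -15*I*√131334/53 + 47501 = 47501 - 15*I*√131334/53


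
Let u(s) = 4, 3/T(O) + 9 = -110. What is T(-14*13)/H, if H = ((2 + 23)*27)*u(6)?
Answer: -1/107100 ≈ -9.3371e-6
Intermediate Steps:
T(O) = -3/119 (T(O) = 3/(-9 - 110) = 3/(-119) = 3*(-1/119) = -3/119)
H = 2700 (H = ((2 + 23)*27)*4 = (25*27)*4 = 675*4 = 2700)
T(-14*13)/H = -3/119/2700 = -3/119*1/2700 = -1/107100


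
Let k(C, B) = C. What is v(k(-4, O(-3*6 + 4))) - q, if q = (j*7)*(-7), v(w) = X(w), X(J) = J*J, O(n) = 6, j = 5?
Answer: 261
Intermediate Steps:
X(J) = J²
v(w) = w²
q = -245 (q = (5*7)*(-7) = 35*(-7) = -245)
v(k(-4, O(-3*6 + 4))) - q = (-4)² - 1*(-245) = 16 + 245 = 261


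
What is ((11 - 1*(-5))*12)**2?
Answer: 36864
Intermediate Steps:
((11 - 1*(-5))*12)**2 = ((11 + 5)*12)**2 = (16*12)**2 = 192**2 = 36864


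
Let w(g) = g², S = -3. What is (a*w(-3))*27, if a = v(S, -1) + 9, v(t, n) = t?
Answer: 1458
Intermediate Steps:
a = 6 (a = -3 + 9 = 6)
(a*w(-3))*27 = (6*(-3)²)*27 = (6*9)*27 = 54*27 = 1458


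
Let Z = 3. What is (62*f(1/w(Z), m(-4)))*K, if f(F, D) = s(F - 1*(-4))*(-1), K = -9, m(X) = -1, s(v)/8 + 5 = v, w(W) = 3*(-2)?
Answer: -5208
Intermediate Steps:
w(W) = -6
s(v) = -40 + 8*v
f(F, D) = 8 - 8*F (f(F, D) = (-40 + 8*(F - 1*(-4)))*(-1) = (-40 + 8*(F + 4))*(-1) = (-40 + 8*(4 + F))*(-1) = (-40 + (32 + 8*F))*(-1) = (-8 + 8*F)*(-1) = 8 - 8*F)
(62*f(1/w(Z), m(-4)))*K = (62*(8 - 8/(-6)))*(-9) = (62*(8 - 8*(-⅙)))*(-9) = (62*(8 + 4/3))*(-9) = (62*(28/3))*(-9) = (1736/3)*(-9) = -5208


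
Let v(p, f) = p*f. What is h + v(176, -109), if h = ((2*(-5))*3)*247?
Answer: -26594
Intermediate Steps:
v(p, f) = f*p
h = -7410 (h = -10*3*247 = -30*247 = -7410)
h + v(176, -109) = -7410 - 109*176 = -7410 - 19184 = -26594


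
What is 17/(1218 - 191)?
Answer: 17/1027 ≈ 0.016553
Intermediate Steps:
17/(1218 - 191) = 17/1027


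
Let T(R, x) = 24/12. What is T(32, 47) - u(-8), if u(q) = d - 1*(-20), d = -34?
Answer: 16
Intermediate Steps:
T(R, x) = 2 (T(R, x) = 24*(1/12) = 2)
u(q) = -14 (u(q) = -34 - 1*(-20) = -34 + 20 = -14)
T(32, 47) - u(-8) = 2 - 1*(-14) = 2 + 14 = 16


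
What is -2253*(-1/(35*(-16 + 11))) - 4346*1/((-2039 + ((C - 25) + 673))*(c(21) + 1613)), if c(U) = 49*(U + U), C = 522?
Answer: -7186532497/558267325 ≈ -12.873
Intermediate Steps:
c(U) = 98*U (c(U) = 49*(2*U) = 98*U)
-2253*(-1/(35*(-16 + 11))) - 4346*1/((-2039 + ((C - 25) + 673))*(c(21) + 1613)) = -2253*(-1/(35*(-16 + 11))) - 4346*1/((-2039 + ((522 - 25) + 673))*(98*21 + 1613)) = -2253/((-35*(-5))) - 4346*1/((-2039 + (497 + 673))*(2058 + 1613)) = -2253/175 - 4346*1/(3671*(-2039 + 1170)) = -2253*1/175 - 4346/((-869*3671)) = -2253/175 - 4346/(-3190099) = -2253/175 - 4346*(-1/3190099) = -2253/175 + 4346/3190099 = -7186532497/558267325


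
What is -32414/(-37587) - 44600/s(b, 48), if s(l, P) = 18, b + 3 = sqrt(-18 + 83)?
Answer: -279299458/112761 ≈ -2476.9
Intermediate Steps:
b = -3 + sqrt(65) (b = -3 + sqrt(-18 + 83) = -3 + sqrt(65) ≈ 5.0623)
-32414/(-37587) - 44600/s(b, 48) = -32414/(-37587) - 44600/18 = -32414*(-1/37587) - 44600*1/18 = 32414/37587 - 22300/9 = -279299458/112761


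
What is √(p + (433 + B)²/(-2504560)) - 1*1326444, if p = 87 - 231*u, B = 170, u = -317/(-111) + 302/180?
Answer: -1326444 + I*√4639247959881434055/69501540 ≈ -1.3264e+6 + 30.991*I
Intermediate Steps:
u = 15097/3330 (u = -317*(-1/111) + 302*(1/180) = 317/111 + 151/90 = 15097/3330 ≈ 4.5336)
p = -1065899/1110 (p = 87 - 231*15097/3330 = 87 - 1162469/1110 = -1065899/1110 ≈ -960.27)
√(p + (433 + B)²/(-2504560)) - 1*1326444 = √(-1065899/1110 + (433 + 170)²/(-2504560)) - 1*1326444 = √(-1065899/1110 + 603²*(-1/2504560)) - 1326444 = √(-1065899/1110 + 363609*(-1/2504560)) - 1326444 = √(-1065899/1110 - 363609/2504560) - 1326444 = √(-267001160543/278006160) - 1326444 = I*√4639247959881434055/69501540 - 1326444 = -1326444 + I*√4639247959881434055/69501540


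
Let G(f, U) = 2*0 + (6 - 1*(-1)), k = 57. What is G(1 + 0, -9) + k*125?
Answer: 7132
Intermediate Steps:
G(f, U) = 7 (G(f, U) = 0 + (6 + 1) = 0 + 7 = 7)
G(1 + 0, -9) + k*125 = 7 + 57*125 = 7 + 7125 = 7132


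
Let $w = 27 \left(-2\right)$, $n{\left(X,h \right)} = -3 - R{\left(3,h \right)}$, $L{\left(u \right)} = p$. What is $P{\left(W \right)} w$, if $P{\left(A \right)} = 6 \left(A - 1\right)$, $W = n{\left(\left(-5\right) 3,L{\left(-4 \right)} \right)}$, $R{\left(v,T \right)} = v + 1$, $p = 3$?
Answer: $2592$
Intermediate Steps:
$R{\left(v,T \right)} = 1 + v$
$L{\left(u \right)} = 3$
$n{\left(X,h \right)} = -7$ ($n{\left(X,h \right)} = -3 - \left(1 + 3\right) = -3 - 4 = -7$)
$W = -7$
$P{\left(A \right)} = -6 + 6 A$ ($P{\left(A \right)} = 6 \left(-1 + A\right) = -6 + 6 A$)
$w = -54$
$P{\left(W \right)} w = \left(-6 + 6 \left(-7\right)\right) \left(-54\right) = \left(-6 - 42\right) \left(-54\right) = \left(-48\right) \left(-54\right) = 2592$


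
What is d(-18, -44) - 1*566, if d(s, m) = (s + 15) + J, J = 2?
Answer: -567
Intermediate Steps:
d(s, m) = 17 + s (d(s, m) = (s + 15) + 2 = (15 + s) + 2 = 17 + s)
d(-18, -44) - 1*566 = (17 - 18) - 1*566 = -1 - 566 = -567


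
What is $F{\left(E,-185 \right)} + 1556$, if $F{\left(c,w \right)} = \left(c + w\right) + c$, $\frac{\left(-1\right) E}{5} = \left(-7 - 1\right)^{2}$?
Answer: $731$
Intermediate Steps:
$E = -320$ ($E = - 5 \left(-7 - 1\right)^{2} = - 5 \left(-8\right)^{2} = \left(-5\right) 64 = -320$)
$F{\left(c,w \right)} = w + 2 c$
$F{\left(E,-185 \right)} + 1556 = \left(-185 + 2 \left(-320\right)\right) + 1556 = \left(-185 - 640\right) + 1556 = -825 + 1556 = 731$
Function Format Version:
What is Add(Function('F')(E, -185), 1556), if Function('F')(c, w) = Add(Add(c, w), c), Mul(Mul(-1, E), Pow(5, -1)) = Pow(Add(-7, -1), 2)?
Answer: 731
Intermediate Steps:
E = -320 (E = Mul(-5, Pow(Add(-7, -1), 2)) = Mul(-5, Pow(-8, 2)) = Mul(-5, 64) = -320)
Function('F')(c, w) = Add(w, Mul(2, c))
Add(Function('F')(E, -185), 1556) = Add(Add(-185, Mul(2, -320)), 1556) = Add(Add(-185, -640), 1556) = Add(-825, 1556) = 731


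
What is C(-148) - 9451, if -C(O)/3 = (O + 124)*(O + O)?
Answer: -30763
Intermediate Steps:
C(O) = -6*O*(124 + O) (C(O) = -3*(O + 124)*(O + O) = -3*(124 + O)*2*O = -6*O*(124 + O))
C(-148) - 9451 = -6*(-148)*(124 - 148) - 9451 = -6*(-148)*(-24) - 9451 = -21312 - 9451 = -30763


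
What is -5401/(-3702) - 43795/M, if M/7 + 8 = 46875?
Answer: 1609771579/1214511438 ≈ 1.3254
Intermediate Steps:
M = 328069 (M = -56 + 7*46875 = -56 + 328125 = 328069)
-5401/(-3702) - 43795/M = -5401/(-3702) - 43795/328069 = -5401*(-1/3702) - 43795*1/328069 = 5401/3702 - 43795/328069 = 1609771579/1214511438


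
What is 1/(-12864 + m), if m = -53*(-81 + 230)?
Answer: -1/20761 ≈ -4.8167e-5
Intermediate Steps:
m = -7897 (m = -53*149 = -7897)
1/(-12864 + m) = 1/(-12864 - 7897) = 1/(-20761) = -1/20761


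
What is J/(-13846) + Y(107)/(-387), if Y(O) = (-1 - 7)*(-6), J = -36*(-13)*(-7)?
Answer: 334/2967 ≈ 0.11257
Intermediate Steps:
J = -3276 (J = 468*(-7) = -3276)
Y(O) = 48 (Y(O) = -8*(-6) = 48)
J/(-13846) + Y(107)/(-387) = -3276/(-13846) + 48/(-387) = -3276*(-1/13846) + 48*(-1/387) = 234/989 - 16/129 = 334/2967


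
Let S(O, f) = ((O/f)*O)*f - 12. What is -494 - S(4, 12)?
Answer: -498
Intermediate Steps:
S(O, f) = -12 + O² (S(O, f) = (O²/f)*f - 12 = O² - 12 = -12 + O²)
-494 - S(4, 12) = -494 - (-12 + 4²) = -494 - (-12 + 16) = -494 - 1*4 = -494 - 4 = -498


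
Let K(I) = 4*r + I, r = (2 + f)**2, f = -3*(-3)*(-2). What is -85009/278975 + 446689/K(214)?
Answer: 124509822633/345371050 ≈ 360.51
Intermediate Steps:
f = -18 (f = 9*(-2) = -18)
r = 256 (r = (2 - 18)**2 = (-16)**2 = 256)
K(I) = 1024 + I (K(I) = 4*256 + I = 1024 + I)
-85009/278975 + 446689/K(214) = -85009/278975 + 446689/(1024 + 214) = -85009*1/278975 + 446689/1238 = -85009/278975 + 446689*(1/1238) = -85009/278975 + 446689/1238 = 124509822633/345371050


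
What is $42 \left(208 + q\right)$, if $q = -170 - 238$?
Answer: $-8400$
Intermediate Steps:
$q = -408$
$42 \left(208 + q\right) = 42 \left(208 - 408\right) = 42 \left(-200\right) = -8400$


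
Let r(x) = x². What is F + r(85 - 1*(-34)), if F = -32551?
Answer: -18390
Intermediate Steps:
F + r(85 - 1*(-34)) = -32551 + (85 - 1*(-34))² = -32551 + (85 + 34)² = -32551 + 119² = -32551 + 14161 = -18390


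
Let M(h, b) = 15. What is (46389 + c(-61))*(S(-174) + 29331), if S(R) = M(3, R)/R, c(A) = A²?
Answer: 42623390615/29 ≈ 1.4698e+9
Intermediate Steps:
S(R) = 15/R
(46389 + c(-61))*(S(-174) + 29331) = (46389 + (-61)²)*(15/(-174) + 29331) = (46389 + 3721)*(15*(-1/174) + 29331) = 50110*(-5/58 + 29331) = 50110*(1701193/58) = 42623390615/29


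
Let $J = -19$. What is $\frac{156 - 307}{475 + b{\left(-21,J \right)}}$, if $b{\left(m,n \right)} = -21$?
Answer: $- \frac{151}{454} \approx -0.3326$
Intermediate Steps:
$\frac{156 - 307}{475 + b{\left(-21,J \right)}} = \frac{156 - 307}{475 - 21} = - \frac{151}{454}$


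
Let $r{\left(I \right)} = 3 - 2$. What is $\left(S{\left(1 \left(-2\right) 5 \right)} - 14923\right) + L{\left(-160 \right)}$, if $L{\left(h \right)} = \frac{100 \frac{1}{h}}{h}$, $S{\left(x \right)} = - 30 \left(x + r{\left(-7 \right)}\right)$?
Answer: $- \frac{3751167}{256} \approx -14653.0$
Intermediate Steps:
$r{\left(I \right)} = 1$
$S{\left(x \right)} = -30 - 30 x$ ($S{\left(x \right)} = - 30 \left(x + 1\right) = - 30 \left(1 + x\right) = -30 - 30 x$)
$L{\left(h \right)} = \frac{100}{h^{2}}$
$\left(S{\left(1 \left(-2\right) 5 \right)} - 14923\right) + L{\left(-160 \right)} = \left(\left(-30 - 30 \cdot 1 \left(-2\right) 5\right) - 14923\right) + \frac{100}{25600} = \left(\left(-30 - 30 \left(\left(-2\right) 5\right)\right) - 14923\right) + 100 \cdot \frac{1}{25600} = \left(\left(-30 - -300\right) - 14923\right) + \frac{1}{256} = \left(\left(-30 + 300\right) - 14923\right) + \frac{1}{256} = \left(270 - 14923\right) + \frac{1}{256} = -14653 + \frac{1}{256} = - \frac{3751167}{256}$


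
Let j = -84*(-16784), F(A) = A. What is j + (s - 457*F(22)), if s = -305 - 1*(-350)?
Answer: 1399847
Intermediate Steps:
s = 45 (s = -305 + 350 = 45)
j = 1409856
j + (s - 457*F(22)) = 1409856 + (45 - 457*22) = 1409856 + (45 - 10054) = 1409856 - 10009 = 1399847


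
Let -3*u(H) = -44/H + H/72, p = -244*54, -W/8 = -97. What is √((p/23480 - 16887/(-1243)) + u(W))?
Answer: √383457165988560351270/6369765930 ≈ 3.0742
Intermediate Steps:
W = 776 (W = -8*(-97) = 776)
p = -13176
u(H) = -H/216 + 44/(3*H) (u(H) = -(-44/H + H/72)/3 = -H/216 + 44/(3*H))
√((p/23480 - 16887/(-1243)) + u(W)) = √((-13176/23480 - 16887/(-1243)) + (1/216)*(3168 - 1*776²)/776) = √((-13176*1/23480 - 16887*(-1/1243)) + (1/216)*(1/776)*(3168 - 1*602176)) = √((-1647/2935 + 16887/1243) + (1/216)*(1/776)*(3168 - 602176)) = √(47516124/3648205 + (1/216)*(1/776)*(-599008)) = √(47516124/3648205 - 18719/5238) = √(180598708117/19109297790) = √383457165988560351270/6369765930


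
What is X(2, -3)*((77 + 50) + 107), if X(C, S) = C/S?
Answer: -156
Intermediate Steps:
X(2, -3)*((77 + 50) + 107) = (2/(-3))*((77 + 50) + 107) = (2*(-⅓))*(127 + 107) = -⅔*234 = -156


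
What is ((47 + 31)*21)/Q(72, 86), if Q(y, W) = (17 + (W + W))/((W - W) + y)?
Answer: 624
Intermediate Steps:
Q(y, W) = (17 + 2*W)/y (Q(y, W) = (17 + 2*W)/(0 + y) = (17 + 2*W)/y)
((47 + 31)*21)/Q(72, 86) = ((47 + 31)*21)/(((17 + 2*86)/72)) = (78*21)/(((17 + 172)/72)) = 1638/(((1/72)*189)) = 1638/(21/8) = 1638*(8/21) = 624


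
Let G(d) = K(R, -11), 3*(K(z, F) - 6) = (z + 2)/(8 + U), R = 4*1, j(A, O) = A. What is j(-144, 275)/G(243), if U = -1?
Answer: -252/11 ≈ -22.909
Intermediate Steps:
R = 4
K(z, F) = 128/21 + z/21 (K(z, F) = 6 + ((z + 2)/(8 - 1))/3 = 6 + ((2 + z)/7)/3 = 6 + ((2 + z)*(⅐))/3 = 6 + (2/7 + z/7)/3 = 6 + (2/21 + z/21) = 128/21 + z/21)
G(d) = 44/7 (G(d) = 128/21 + (1/21)*4 = 128/21 + 4/21 = 44/7)
j(-144, 275)/G(243) = -144/44/7 = -144*7/44 = -252/11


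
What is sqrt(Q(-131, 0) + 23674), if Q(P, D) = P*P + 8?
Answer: sqrt(40843) ≈ 202.10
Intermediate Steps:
Q(P, D) = 8 + P**2 (Q(P, D) = P**2 + 8 = 8 + P**2)
sqrt(Q(-131, 0) + 23674) = sqrt((8 + (-131)**2) + 23674) = sqrt((8 + 17161) + 23674) = sqrt(17169 + 23674) = sqrt(40843)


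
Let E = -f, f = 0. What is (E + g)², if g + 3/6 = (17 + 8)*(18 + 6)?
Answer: 1437601/4 ≈ 3.5940e+5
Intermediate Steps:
g = 1199/2 (g = -½ + (17 + 8)*(18 + 6) = -½ + 25*24 = -½ + 600 = 1199/2 ≈ 599.50)
E = 0 (E = -1*0 = 0)
(E + g)² = (0 + 1199/2)² = (1199/2)² = 1437601/4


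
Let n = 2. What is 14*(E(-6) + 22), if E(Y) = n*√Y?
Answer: 308 + 28*I*√6 ≈ 308.0 + 68.586*I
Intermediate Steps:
E(Y) = 2*√Y
14*(E(-6) + 22) = 14*(2*√(-6) + 22) = 14*(2*(I*√6) + 22) = 14*(2*I*√6 + 22) = 14*(22 + 2*I*√6) = 308 + 28*I*√6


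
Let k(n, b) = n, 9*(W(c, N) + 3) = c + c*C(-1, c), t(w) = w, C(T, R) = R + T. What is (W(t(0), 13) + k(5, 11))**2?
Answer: 4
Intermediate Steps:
W(c, N) = -3 + c/9 + c*(-1 + c)/9 (W(c, N) = -3 + (c + c*(c - 1))/9 = -3 + (c + c*(-1 + c))/9 = -3 + (c/9 + c*(-1 + c)/9) = -3 + c/9 + c*(-1 + c)/9)
(W(t(0), 13) + k(5, 11))**2 = ((-3 + (1/9)*0**2) + 5)**2 = ((-3 + (1/9)*0) + 5)**2 = ((-3 + 0) + 5)**2 = (-3 + 5)**2 = 2**2 = 4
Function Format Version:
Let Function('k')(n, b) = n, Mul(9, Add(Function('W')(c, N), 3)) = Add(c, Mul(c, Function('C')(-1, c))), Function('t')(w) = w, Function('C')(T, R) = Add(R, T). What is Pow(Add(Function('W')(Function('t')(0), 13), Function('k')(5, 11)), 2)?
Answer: 4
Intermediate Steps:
Function('W')(c, N) = Add(-3, Mul(Rational(1, 9), c), Mul(Rational(1, 9), c, Add(-1, c))) (Function('W')(c, N) = Add(-3, Mul(Rational(1, 9), Add(c, Mul(c, Add(c, -1))))) = Add(-3, Mul(Rational(1, 9), Add(c, Mul(c, Add(-1, c))))) = Add(-3, Add(Mul(Rational(1, 9), c), Mul(Rational(1, 9), c, Add(-1, c)))) = Add(-3, Mul(Rational(1, 9), c), Mul(Rational(1, 9), c, Add(-1, c))))
Pow(Add(Function('W')(Function('t')(0), 13), Function('k')(5, 11)), 2) = Pow(Add(Add(-3, Mul(Rational(1, 9), Pow(0, 2))), 5), 2) = Pow(Add(Add(-3, Mul(Rational(1, 9), 0)), 5), 2) = Pow(Add(Add(-3, 0), 5), 2) = Pow(Add(-3, 5), 2) = Pow(2, 2) = 4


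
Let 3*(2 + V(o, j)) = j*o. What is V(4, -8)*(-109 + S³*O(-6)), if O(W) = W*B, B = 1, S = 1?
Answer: 4370/3 ≈ 1456.7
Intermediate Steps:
V(o, j) = -2 + j*o/3 (V(o, j) = -2 + (j*o)/3 = -2 + j*o/3)
O(W) = W (O(W) = W*1 = W)
V(4, -8)*(-109 + S³*O(-6)) = (-2 + (⅓)*(-8)*4)*(-109 + 1³*(-6)) = (-2 - 32/3)*(-109 + 1*(-6)) = -38*(-109 - 6)/3 = -38/3*(-115) = 4370/3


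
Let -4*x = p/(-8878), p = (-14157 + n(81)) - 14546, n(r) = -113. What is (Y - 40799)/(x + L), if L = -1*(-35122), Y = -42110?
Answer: -368033051/155902956 ≈ -2.3607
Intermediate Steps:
L = 35122
p = -28816 (p = (-14157 - 113) - 14546 = -14270 - 14546 = -28816)
x = -3602/4439 (x = -(-7204)/(-8878) = -(-7204)*(-1)/8878 = -¼*14408/4439 = -3602/4439 ≈ -0.81144)
(Y - 40799)/(x + L) = (-42110 - 40799)/(-3602/4439 + 35122) = -82909/155902956/4439 = -82909*4439/155902956 = -368033051/155902956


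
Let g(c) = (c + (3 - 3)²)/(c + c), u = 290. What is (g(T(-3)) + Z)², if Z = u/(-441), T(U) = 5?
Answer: 19321/777924 ≈ 0.024837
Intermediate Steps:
g(c) = ½ (g(c) = (c + 0²)/((2*c)) = (c + 0)*(1/(2*c)) = c*(1/(2*c)) = ½)
Z = -290/441 (Z = 290/(-441) = 290*(-1/441) = -290/441 ≈ -0.65760)
(g(T(-3)) + Z)² = (½ - 290/441)² = (-139/882)² = 19321/777924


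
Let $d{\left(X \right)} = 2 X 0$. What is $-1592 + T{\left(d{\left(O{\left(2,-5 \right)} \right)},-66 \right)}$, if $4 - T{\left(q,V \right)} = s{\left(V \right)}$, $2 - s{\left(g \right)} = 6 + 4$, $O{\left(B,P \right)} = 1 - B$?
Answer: $-1580$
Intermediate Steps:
$d{\left(X \right)} = 0$
$s{\left(g \right)} = -8$ ($s{\left(g \right)} = 2 - \left(6 + 4\right) = 2 - 10 = -8$)
$T{\left(q,V \right)} = 12$ ($T{\left(q,V \right)} = 4 - -8 = 4 + 8 = 12$)
$-1592 + T{\left(d{\left(O{\left(2,-5 \right)} \right)},-66 \right)} = -1592 + 12 = -1580$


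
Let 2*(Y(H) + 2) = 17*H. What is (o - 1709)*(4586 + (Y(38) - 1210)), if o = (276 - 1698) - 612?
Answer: -13837871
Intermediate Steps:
Y(H) = -2 + 17*H/2 (Y(H) = -2 + (17*H)/2 = -2 + 17*H/2)
o = -2034 (o = -1422 - 612 = -2034)
(o - 1709)*(4586 + (Y(38) - 1210)) = (-2034 - 1709)*(4586 + ((-2 + (17/2)*38) - 1210)) = -3743*(4586 + ((-2 + 323) - 1210)) = -3743*(4586 + (321 - 1210)) = -3743*(4586 - 889) = -3743*3697 = -13837871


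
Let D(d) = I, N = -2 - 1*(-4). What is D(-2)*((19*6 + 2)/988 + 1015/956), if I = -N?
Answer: -278429/118066 ≈ -2.3582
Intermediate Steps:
N = 2 (N = -2 + 4 = 2)
I = -2 (I = -1*2 = -2)
D(d) = -2
D(-2)*((19*6 + 2)/988 + 1015/956) = -2*((19*6 + 2)/988 + 1015/956) = -2*((114 + 2)*(1/988) + 1015*(1/956)) = -2*(116*(1/988) + 1015/956) = -2*(29/247 + 1015/956) = -2*278429/236132 = -278429/118066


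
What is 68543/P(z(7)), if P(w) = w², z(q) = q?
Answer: 68543/49 ≈ 1398.8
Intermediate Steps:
68543/P(z(7)) = 68543/(7²) = 68543/49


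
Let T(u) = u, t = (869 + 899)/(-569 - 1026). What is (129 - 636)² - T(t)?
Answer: 409994923/1595 ≈ 2.5705e+5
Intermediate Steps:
t = -1768/1595 (t = 1768/(-1595) = 1768*(-1/1595) = -1768/1595 ≈ -1.1085)
(129 - 636)² - T(t) = (129 - 636)² - 1*(-1768/1595) = (-507)² + 1768/1595 = 257049 + 1768/1595 = 409994923/1595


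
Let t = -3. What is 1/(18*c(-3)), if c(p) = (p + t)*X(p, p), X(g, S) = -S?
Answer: -1/324 ≈ -0.0030864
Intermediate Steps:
c(p) = -p*(-3 + p) (c(p) = (p - 3)*(-p) = (-3 + p)*(-p) = -p*(-3 + p))
1/(18*c(-3)) = 1/(18*(-3*(3 - 1*(-3)))) = 1/(18*(-3*(3 + 3))) = 1/(18*(-3*6)) = 1/(18*(-18)) = 1/(-324) = -1/324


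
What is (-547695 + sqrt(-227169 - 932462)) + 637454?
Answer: 89759 + I*sqrt(1159631) ≈ 89759.0 + 1076.9*I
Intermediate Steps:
(-547695 + sqrt(-227169 - 932462)) + 637454 = (-547695 + sqrt(-1159631)) + 637454 = (-547695 + I*sqrt(1159631)) + 637454 = 89759 + I*sqrt(1159631)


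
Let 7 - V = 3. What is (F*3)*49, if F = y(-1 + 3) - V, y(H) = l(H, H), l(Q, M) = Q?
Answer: -294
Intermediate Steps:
y(H) = H
V = 4 (V = 7 - 1*3 = 7 - 3 = 4)
F = -2 (F = (-1 + 3) - 1*4 = 2 - 4 = -2)
(F*3)*49 = -2*3*49 = -6*49 = -294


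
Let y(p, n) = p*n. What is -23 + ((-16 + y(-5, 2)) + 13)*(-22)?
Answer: 263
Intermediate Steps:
y(p, n) = n*p
-23 + ((-16 + y(-5, 2)) + 13)*(-22) = -23 + ((-16 + 2*(-5)) + 13)*(-22) = -23 + ((-16 - 10) + 13)*(-22) = -23 + (-26 + 13)*(-22) = -23 - 13*(-22) = -23 + 286 = 263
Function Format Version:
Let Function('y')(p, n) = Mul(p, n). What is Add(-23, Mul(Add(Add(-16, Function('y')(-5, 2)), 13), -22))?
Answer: 263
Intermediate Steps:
Function('y')(p, n) = Mul(n, p)
Add(-23, Mul(Add(Add(-16, Function('y')(-5, 2)), 13), -22)) = Add(-23, Mul(Add(Add(-16, Mul(2, -5)), 13), -22)) = Add(-23, Mul(Add(Add(-16, -10), 13), -22)) = Add(-23, Mul(Add(-26, 13), -22)) = Add(-23, Mul(-13, -22)) = Add(-23, 286) = 263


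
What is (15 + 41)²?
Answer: 3136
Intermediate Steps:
(15 + 41)² = 56² = 3136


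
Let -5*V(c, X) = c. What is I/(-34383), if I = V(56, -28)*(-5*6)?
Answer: -112/11461 ≈ -0.0097723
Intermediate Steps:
V(c, X) = -c/5
I = 336 (I = (-⅕*56)*(-5*6) = -56/5*(-30) = 336)
I/(-34383) = 336/(-34383) = 336*(-1/34383) = -112/11461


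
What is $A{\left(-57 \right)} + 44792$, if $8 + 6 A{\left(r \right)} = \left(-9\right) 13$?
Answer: $\frac{268627}{6} \approx 44771.0$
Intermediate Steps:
$A{\left(r \right)} = - \frac{125}{6}$ ($A{\left(r \right)} = - \frac{4}{3} + \frac{\left(-9\right) 13}{6} = - \frac{4}{3} + \frac{1}{6} \left(-117\right) = - \frac{4}{3} - \frac{39}{2} = - \frac{125}{6}$)
$A{\left(-57 \right)} + 44792 = - \frac{125}{6} + 44792 = \frac{268627}{6}$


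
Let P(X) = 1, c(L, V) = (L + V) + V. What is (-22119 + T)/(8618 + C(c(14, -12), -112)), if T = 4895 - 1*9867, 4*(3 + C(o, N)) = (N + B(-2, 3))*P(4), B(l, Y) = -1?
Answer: -108364/34347 ≈ -3.1550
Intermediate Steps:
c(L, V) = L + 2*V
C(o, N) = -13/4 + N/4 (C(o, N) = -3 + ((N - 1)*1)/4 = -3 + ((-1 + N)*1)/4 = -3 + (-1 + N)/4 = -3 + (-¼ + N/4) = -13/4 + N/4)
T = -4972 (T = 4895 - 9867 = -4972)
(-22119 + T)/(8618 + C(c(14, -12), -112)) = (-22119 - 4972)/(8618 + (-13/4 + (¼)*(-112))) = -27091/(8618 + (-13/4 - 28)) = -27091/(8618 - 125/4) = -27091/34347/4 = -27091*4/34347 = -108364/34347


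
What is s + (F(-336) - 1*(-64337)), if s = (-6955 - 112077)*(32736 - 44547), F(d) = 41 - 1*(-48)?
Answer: 1405951378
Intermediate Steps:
F(d) = 89 (F(d) = 41 + 48 = 89)
s = 1405886952 (s = -119032*(-11811) = 1405886952)
s + (F(-336) - 1*(-64337)) = 1405886952 + (89 - 1*(-64337)) = 1405886952 + (89 + 64337) = 1405886952 + 64426 = 1405951378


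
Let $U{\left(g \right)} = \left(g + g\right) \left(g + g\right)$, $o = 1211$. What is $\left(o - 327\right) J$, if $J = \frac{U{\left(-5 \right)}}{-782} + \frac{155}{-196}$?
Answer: $- \frac{915265}{1127} \approx -812.13$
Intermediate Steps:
$U{\left(g \right)} = 4 g^{2}$ ($U{\left(g \right)} = 2 g 2 g = 4 g^{2}$)
$J = - \frac{70405}{76636}$ ($J = \frac{4 \left(-5\right)^{2}}{-782} + \frac{155}{-196} = 4 \cdot 25 \left(- \frac{1}{782}\right) + 155 \left(- \frac{1}{196}\right) = 100 \left(- \frac{1}{782}\right) - \frac{155}{196} = - \frac{50}{391} - \frac{155}{196} = - \frac{70405}{76636} \approx -0.91869$)
$\left(o - 327\right) J = \left(1211 - 327\right) \left(- \frac{70405}{76636}\right) = 884 \left(- \frac{70405}{76636}\right) = - \frac{915265}{1127}$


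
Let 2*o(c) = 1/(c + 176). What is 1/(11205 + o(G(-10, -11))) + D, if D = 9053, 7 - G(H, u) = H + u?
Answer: 41387066381/4571641 ≈ 9053.0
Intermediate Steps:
G(H, u) = 7 - H - u (G(H, u) = 7 - (H + u) = 7 + (-H - u) = 7 - H - u)
o(c) = 1/(2*(176 + c)) (o(c) = 1/(2*(c + 176)) = 1/(2*(176 + c)))
1/(11205 + o(G(-10, -11))) + D = 1/(11205 + 1/(2*(176 + (7 - 1*(-10) - 1*(-11))))) + 9053 = 1/(11205 + 1/(2*(176 + (7 + 10 + 11)))) + 9053 = 1/(11205 + 1/(2*(176 + 28))) + 9053 = 1/(11205 + (1/2)/204) + 9053 = 1/(11205 + (1/2)*(1/204)) + 9053 = 1/(11205 + 1/408) + 9053 = 1/(4571641/408) + 9053 = 408/4571641 + 9053 = 41387066381/4571641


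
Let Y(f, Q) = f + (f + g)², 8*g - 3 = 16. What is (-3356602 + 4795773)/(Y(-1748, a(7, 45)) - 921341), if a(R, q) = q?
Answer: 92106944/135943529 ≈ 0.67754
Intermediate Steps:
g = 19/8 (g = 3/8 + (⅛)*16 = 3/8 + 2 = 19/8 ≈ 2.3750)
Y(f, Q) = f + (19/8 + f)² (Y(f, Q) = f + (f + 19/8)² = f + (19/8 + f)²)
(-3356602 + 4795773)/(Y(-1748, a(7, 45)) - 921341) = (-3356602 + 4795773)/((-1748 + (19 + 8*(-1748))²/64) - 921341) = 1439171/((-1748 + (19 - 13984)²/64) - 921341) = 1439171/((-1748 + (1/64)*(-13965)²) - 921341) = 1439171/((-1748 + (1/64)*195021225) - 921341) = 1439171/((-1748 + 195021225/64) - 921341) = 1439171/(194909353/64 - 921341) = 1439171/(135943529/64) = 1439171*(64/135943529) = 92106944/135943529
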